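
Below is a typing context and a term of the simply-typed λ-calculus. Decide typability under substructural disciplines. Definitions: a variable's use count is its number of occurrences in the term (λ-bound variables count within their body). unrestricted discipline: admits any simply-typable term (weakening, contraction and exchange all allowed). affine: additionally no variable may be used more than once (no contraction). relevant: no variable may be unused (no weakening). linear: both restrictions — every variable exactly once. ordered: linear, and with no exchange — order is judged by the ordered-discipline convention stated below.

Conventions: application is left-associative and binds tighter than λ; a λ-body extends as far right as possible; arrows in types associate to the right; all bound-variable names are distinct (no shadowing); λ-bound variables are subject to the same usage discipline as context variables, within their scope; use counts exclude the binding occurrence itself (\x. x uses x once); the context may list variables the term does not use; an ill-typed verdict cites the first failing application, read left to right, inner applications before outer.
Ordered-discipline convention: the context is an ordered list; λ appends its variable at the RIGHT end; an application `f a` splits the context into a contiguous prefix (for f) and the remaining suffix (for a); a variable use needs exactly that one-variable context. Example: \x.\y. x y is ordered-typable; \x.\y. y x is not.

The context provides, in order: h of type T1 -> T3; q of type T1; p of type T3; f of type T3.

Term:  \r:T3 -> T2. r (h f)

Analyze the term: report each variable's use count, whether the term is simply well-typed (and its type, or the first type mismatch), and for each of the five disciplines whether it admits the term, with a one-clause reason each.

variable uses: h ×1; q ×0; p ×0; f ×1; r (bound) ×1
order of uses: r, h, f
typing: ill-typed: argument of type T3 where T1 is required
ordered: ✗, fails simple typing
linear: ✗, a type mismatch blocks all five
affine: ✗, the type mismatch rejects it
relevant: ✗, not simply typable
unrestricted: ✗, fails simple typing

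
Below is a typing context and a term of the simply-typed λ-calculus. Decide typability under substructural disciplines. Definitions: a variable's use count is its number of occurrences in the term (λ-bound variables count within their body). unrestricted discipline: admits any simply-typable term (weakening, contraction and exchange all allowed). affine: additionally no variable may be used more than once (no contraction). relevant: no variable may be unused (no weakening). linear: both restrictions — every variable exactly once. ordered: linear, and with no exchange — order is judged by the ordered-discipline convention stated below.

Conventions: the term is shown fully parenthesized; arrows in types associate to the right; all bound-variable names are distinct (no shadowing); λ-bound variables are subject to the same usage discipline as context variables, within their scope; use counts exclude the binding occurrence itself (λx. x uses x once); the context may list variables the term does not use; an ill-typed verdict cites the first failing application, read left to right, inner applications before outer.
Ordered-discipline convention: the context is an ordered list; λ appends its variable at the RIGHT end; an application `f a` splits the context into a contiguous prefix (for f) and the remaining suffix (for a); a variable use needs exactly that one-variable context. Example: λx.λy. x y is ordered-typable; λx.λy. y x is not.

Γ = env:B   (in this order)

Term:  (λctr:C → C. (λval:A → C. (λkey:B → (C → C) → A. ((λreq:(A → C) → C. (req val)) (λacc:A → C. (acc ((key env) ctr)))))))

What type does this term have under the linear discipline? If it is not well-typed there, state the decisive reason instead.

term : (C → C) → (A → C) → (B → (C → C) → A) → C
usage: env: 1; ctr (λ-bound): 1; val (λ-bound): 1; key (λ-bound): 1; req (λ-bound): 1; acc (λ-bound): 1
uses in reading order: req, val, acc, key, env, ctr
typing: well-typed at (C → C) → (A → C) → (B → (C → C) → A) → C
all disciplines: ordered ✗ | linear ✓ | affine ✓ | relevant ✓ | unrestricted ✓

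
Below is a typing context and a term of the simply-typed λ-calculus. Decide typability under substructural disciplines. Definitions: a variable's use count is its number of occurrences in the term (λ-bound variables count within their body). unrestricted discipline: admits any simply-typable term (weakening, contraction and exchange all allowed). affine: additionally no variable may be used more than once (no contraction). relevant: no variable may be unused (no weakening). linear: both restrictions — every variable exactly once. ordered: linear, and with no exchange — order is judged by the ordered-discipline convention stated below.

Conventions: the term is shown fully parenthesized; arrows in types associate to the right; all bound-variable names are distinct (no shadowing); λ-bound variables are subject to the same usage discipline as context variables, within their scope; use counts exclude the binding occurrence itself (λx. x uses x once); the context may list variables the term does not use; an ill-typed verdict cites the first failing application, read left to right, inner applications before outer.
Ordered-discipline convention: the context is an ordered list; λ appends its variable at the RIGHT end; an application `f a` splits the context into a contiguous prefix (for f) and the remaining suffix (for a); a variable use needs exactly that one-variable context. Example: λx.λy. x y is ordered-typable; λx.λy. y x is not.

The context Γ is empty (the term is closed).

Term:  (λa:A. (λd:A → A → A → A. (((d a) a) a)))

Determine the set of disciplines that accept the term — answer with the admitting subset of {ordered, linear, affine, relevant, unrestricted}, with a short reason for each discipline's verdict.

admitted in: relevant, unrestricted
use counts: a (λ-bound) ×3; d (λ-bound) ×1
uses in reading order: d, a, a, a
typing: the term checks, with type A → (A → A → A → A) → A
ordered: ✗, uses contraction: a ×3
linear: ✗, uses contraction: a ×3
affine: ✗, uses contraction: a ×3
relevant: ✓, every one of a, d appears
unrestricted: ✓, simply typable at A → (A → A → A → A) → A; W, C, E all held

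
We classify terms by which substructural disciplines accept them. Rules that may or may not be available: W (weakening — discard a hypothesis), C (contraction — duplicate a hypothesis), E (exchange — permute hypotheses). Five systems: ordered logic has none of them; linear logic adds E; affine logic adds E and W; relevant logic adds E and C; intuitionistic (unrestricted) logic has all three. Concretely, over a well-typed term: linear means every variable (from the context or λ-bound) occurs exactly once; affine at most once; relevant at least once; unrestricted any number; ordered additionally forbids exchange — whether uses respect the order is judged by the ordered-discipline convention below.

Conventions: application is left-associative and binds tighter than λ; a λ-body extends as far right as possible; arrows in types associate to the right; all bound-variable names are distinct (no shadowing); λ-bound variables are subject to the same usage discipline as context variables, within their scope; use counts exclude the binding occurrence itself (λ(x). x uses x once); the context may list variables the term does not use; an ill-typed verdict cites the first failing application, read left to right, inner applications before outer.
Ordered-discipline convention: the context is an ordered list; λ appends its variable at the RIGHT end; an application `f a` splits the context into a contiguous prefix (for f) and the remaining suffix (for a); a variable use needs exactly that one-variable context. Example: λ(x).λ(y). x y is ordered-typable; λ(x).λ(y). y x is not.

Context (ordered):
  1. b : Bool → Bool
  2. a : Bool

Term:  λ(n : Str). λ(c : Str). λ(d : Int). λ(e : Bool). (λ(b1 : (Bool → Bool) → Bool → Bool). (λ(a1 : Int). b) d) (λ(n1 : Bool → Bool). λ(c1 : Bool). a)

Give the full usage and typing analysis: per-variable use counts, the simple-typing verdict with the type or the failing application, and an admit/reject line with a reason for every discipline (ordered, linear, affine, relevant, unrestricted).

use counts: b: 1×; a: 1×; n [bound]: 0×; c [bound]: 0×; d [bound]: 1×; e [bound]: 0×; b1 [bound]: 0×; a1 [bound]: 0×; n1 [bound]: 0×; c1 [bound]: 0×
order of uses: b, d, a
typing: ✓ — Str → Str → Int → Bool → Bool → Bool
ordered: ✗ — n, c, e, b1, a1, n1, c1 never used (weakening)
linear: ✗ — n, c, e, b1, a1, n1, c1 never used (weakening)
affine: ✓ — no duplicate uses among b, a, n, c, d, e, b1, a1, n1, c1
relevant: ✗ — n, c, e, b1, a1, n1, c1 never used (weakening)
unrestricted: ✓ — simply typable at Str → Str → Int → Bool → Bool → Bool; W, C, E all held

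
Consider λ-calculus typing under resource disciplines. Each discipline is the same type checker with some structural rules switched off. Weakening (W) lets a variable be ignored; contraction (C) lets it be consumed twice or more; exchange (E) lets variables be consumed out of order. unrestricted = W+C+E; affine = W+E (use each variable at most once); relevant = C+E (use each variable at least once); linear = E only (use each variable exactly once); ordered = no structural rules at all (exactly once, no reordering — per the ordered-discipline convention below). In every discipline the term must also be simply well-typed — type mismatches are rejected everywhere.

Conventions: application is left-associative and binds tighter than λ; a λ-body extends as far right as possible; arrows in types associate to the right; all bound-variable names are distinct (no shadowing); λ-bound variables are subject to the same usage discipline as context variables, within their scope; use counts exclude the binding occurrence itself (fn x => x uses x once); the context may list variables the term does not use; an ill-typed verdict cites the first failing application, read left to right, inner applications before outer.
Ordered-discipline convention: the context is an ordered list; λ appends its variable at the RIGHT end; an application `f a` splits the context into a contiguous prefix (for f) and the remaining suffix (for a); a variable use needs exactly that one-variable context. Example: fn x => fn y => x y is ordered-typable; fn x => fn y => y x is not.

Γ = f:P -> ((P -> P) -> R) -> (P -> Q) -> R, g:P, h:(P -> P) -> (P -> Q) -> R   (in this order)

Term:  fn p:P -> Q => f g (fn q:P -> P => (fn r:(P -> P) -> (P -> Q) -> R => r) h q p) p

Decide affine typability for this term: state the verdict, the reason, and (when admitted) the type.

no — uses contraction: p ×2
counts: f: 1×; g: 1×; h: 1×; p (bound): 2×; q (bound): 1×; r (bound): 1×
use order (left to right): f, g, r, h, q, p, p
typing: well-typed — term : (P -> Q) -> R
per-discipline verdicts: ordered ✗, linear ✗, affine ✗, relevant ✓, unrestricted ✓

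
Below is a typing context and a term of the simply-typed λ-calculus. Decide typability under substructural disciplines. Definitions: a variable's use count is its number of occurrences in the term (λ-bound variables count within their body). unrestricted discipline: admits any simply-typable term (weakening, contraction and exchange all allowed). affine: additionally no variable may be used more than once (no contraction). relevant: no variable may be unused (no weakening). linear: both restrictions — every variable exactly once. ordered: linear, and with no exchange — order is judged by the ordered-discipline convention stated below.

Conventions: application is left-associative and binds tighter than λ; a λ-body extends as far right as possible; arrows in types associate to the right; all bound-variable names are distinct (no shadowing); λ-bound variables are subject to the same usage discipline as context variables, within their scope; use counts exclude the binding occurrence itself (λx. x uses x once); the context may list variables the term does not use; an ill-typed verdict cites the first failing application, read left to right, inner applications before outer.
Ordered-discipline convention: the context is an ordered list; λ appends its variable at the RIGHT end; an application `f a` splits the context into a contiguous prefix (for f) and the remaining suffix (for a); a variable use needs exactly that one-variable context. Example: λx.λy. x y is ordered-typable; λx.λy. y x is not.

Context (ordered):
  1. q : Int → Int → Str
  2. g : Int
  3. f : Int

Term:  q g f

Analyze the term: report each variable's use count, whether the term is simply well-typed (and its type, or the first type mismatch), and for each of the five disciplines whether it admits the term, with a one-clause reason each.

use counts: q ×1, g ×1, f ×1
left-to-right use order: q, g, f
typing: the term checks, with type Str
ordered ✓ (q, g, f: once each, no exchange needed)
linear ✓ (exactly-once usage across q, g, f)
affine ✓ (none of q, g, f used more than once)
relevant ✓ (at least one use each (q, g, f))
unrestricted ✓ (well-typed at Str; no restrictions here)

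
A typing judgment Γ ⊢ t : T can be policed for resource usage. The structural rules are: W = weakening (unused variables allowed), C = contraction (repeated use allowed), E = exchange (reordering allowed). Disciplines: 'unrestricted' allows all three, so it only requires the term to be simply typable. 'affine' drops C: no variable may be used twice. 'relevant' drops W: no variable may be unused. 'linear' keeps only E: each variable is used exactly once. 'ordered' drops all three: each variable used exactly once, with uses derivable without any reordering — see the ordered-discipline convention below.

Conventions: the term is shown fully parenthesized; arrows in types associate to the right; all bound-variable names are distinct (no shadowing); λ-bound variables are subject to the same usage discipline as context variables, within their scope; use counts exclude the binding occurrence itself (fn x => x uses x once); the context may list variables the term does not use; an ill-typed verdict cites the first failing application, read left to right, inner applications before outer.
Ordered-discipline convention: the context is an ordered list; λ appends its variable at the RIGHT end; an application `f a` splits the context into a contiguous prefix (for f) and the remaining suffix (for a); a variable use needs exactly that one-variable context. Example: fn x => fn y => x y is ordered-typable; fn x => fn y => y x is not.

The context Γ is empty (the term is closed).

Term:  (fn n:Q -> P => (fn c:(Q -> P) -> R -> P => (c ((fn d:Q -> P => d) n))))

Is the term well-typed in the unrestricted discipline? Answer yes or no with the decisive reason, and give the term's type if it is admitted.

yes — typability at (Q -> P) -> ((Q -> P) -> R -> P) -> R -> P is all that's needed; term : (Q -> P) -> ((Q -> P) -> R -> P) -> R -> P
variable uses: n (λ-bound): 1×; c (λ-bound): 1×; d (λ-bound): 1×
left-to-right use order: c, d, n
typing: well-typed at (Q -> P) -> ((Q -> P) -> R -> P) -> R -> P
across the five disciplines: ordered ✗ | linear ✓ | affine ✓ | relevant ✓ | unrestricted ✓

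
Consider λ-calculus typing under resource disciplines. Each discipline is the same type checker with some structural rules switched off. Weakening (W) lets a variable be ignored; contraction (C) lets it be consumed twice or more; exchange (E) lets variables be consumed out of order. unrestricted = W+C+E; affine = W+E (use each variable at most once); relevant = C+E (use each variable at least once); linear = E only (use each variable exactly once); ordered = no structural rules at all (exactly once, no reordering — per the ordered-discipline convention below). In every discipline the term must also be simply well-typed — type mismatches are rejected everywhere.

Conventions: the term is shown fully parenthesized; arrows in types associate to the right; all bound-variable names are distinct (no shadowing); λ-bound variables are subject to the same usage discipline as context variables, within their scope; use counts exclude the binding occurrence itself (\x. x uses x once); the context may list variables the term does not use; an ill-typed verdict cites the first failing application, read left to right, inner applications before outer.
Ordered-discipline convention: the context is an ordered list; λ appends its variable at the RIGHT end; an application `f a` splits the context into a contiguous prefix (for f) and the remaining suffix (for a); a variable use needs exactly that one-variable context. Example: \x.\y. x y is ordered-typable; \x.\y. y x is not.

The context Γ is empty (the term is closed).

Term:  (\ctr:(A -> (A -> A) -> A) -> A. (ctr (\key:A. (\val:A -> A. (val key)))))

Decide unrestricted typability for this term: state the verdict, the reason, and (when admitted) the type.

yes — type-checks (((A -> (A -> A) -> A) -> A) -> A) and nothing is barred; term : ((A -> (A -> A) -> A) -> A) -> A
usage: ctr [bound]=1; key [bound]=1; val [bound]=1
left-to-right use order: ctr, val, key
typing: well-typed — term : ((A -> (A -> A) -> A) -> A) -> A
per-discipline verdicts: ordered ✗, linear ✓, affine ✓, relevant ✓, unrestricted ✓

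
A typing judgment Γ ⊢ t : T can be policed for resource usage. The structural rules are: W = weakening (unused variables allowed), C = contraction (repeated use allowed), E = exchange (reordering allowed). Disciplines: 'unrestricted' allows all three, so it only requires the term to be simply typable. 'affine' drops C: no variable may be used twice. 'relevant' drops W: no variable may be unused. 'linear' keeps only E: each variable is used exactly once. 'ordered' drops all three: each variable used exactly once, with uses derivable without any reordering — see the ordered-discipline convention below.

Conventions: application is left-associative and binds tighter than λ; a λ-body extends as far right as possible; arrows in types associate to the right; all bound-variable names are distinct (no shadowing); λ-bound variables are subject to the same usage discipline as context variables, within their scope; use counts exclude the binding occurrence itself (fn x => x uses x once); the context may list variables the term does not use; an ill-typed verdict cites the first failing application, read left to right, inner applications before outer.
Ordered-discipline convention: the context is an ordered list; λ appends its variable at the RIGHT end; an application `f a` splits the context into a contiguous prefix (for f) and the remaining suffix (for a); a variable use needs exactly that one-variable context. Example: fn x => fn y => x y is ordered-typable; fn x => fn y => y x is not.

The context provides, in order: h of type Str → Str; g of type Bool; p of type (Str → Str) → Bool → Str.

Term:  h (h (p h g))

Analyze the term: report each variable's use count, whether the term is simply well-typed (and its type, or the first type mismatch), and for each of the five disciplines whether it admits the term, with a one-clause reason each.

variable uses: h=3; g=1; p=1
uses in reading order: h, h, p, h, g
typing: well-typed at Str
ordered ✗ (needs contraction — h ×3)
linear ✗ (needs contraction — h ×3)
affine ✗ (needs contraction — h ×3)
relevant ✓ (none of h, g, p goes unused)
unrestricted ✓ (typability at Str is all that's needed)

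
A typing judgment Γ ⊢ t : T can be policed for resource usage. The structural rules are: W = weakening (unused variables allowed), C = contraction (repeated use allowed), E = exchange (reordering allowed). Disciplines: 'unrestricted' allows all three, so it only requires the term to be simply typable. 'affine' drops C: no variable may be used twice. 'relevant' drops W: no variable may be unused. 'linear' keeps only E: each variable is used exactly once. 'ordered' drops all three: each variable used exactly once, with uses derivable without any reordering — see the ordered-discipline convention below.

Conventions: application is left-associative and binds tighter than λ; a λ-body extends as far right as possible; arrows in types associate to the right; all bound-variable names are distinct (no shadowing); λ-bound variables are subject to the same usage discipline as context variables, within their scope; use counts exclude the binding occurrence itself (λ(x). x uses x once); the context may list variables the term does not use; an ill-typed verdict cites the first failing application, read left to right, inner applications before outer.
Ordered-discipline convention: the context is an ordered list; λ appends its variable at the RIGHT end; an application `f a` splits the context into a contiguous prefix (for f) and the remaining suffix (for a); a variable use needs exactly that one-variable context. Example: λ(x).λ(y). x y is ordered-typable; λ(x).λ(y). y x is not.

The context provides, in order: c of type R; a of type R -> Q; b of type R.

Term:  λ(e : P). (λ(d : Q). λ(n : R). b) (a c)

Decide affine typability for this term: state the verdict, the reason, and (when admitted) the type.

yes — no duplicate uses among c, a, b, e, d, n; term : P -> R -> R
use counts: c ×1, a ×1, b ×1, e [bound] ×0, d [bound] ×0, n [bound] ×0
uses in reading order: b, a, c
typing: well-typed — term : P -> R -> R
per-discipline verdicts: ordered ✗; linear ✗; affine ✓; relevant ✗; unrestricted ✓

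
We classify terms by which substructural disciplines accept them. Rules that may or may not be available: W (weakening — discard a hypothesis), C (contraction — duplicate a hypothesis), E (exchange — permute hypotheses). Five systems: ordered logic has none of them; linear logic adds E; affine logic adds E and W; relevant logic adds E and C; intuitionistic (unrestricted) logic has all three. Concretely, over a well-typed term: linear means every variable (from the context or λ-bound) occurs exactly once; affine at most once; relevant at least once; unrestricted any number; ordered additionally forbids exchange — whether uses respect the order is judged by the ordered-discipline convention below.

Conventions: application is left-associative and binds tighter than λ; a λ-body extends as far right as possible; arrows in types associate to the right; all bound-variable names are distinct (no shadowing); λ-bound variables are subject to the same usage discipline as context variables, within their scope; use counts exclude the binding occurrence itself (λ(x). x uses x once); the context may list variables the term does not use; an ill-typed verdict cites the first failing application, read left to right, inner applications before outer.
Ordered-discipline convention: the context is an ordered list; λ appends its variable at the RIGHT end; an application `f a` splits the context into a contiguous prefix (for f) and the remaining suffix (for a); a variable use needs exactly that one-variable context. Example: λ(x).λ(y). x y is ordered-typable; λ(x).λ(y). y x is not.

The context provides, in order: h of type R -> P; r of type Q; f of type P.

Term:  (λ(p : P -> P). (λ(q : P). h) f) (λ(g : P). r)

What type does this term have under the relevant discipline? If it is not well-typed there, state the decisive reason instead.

not well-typed under relevant — the type mismatch rejects it
variable uses: h: 1×; r: 1×; f: 1×; p (bound): 0×; q (bound): 0×; g (bound): 0×
use order (left to right): h, f, r
typing: ill-typed: a function awaiting P -> P gets P -> Q
all disciplines: ordered ✗ | linear ✗ | affine ✗ | relevant ✗ | unrestricted ✗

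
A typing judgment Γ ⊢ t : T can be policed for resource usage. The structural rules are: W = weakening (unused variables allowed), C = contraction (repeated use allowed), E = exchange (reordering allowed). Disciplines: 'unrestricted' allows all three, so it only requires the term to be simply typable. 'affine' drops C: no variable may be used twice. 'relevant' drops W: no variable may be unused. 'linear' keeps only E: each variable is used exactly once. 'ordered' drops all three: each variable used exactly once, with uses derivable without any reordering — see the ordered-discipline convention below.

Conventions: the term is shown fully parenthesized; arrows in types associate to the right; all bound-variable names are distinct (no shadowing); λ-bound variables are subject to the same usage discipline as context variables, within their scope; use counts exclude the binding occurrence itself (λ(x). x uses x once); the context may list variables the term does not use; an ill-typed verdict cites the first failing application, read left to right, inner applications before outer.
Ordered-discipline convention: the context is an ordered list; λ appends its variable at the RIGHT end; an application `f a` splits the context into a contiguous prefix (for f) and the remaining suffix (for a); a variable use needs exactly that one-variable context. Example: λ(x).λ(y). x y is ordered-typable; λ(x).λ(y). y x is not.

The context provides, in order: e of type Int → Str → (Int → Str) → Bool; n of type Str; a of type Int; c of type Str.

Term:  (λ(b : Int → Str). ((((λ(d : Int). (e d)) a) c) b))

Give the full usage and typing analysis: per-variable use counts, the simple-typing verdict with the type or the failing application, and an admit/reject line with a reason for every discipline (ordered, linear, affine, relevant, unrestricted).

usage: e: 1×, n: 0×, a: 1×, c: 1×, b (λ-bound): 1×, d (λ-bound): 1×
order of uses: e, d, a, c, b
typing: ✓ — (Int → Str) → Bool
ordered: ✗ — n never used (weakening)
linear: ✗ — n never used (weakening)
affine: ✓ — e, n, a, c, b, d: no repeats, contraction unneeded
relevant: ✗ — n never used (weakening)
unrestricted: ✓ — type-checks ((Int → Str) → Bool) and nothing is barred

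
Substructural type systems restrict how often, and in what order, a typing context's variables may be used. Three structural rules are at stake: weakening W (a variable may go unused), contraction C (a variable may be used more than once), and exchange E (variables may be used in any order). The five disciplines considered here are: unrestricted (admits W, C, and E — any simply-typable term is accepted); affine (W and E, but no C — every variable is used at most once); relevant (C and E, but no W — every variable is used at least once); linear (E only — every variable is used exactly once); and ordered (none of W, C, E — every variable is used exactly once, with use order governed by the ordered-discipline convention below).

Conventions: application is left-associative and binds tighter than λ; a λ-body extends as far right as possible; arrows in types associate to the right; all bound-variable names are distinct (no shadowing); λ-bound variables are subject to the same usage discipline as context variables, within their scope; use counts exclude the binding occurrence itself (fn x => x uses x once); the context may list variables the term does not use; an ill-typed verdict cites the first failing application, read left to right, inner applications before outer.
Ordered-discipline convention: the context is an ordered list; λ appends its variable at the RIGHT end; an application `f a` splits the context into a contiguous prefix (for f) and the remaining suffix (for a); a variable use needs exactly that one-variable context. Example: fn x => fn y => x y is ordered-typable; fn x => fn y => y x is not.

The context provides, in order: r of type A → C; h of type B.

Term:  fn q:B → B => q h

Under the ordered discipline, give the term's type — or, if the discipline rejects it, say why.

not well-typed under ordered — unused: r — weakening required
usage: r: 0, h: 1, q [bound]: 1
order of uses: q, h
typing: the term checks, with type (B → B) → B
all disciplines: ordered ✗ | linear ✗ | affine ✓ | relevant ✗ | unrestricted ✓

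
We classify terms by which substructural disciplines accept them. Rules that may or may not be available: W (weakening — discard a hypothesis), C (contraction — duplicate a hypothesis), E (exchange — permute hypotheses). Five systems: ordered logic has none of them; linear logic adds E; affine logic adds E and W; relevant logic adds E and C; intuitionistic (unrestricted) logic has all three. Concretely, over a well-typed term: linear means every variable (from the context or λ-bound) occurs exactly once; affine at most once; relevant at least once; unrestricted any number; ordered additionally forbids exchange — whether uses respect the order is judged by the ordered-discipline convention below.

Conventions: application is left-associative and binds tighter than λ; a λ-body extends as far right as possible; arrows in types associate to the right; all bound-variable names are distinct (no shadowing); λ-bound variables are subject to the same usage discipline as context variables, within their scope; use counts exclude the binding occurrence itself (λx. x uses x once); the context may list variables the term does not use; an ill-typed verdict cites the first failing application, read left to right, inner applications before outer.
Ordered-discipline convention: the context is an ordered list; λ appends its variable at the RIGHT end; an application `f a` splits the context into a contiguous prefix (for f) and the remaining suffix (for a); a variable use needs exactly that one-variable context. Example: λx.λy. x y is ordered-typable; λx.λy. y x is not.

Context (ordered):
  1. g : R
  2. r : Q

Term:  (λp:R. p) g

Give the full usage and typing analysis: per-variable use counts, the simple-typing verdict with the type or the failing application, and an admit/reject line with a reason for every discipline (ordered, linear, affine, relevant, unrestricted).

variable uses: g=1; r=0; p [bound]=1
uses in reading order: p, g
typing: the term checks, with type R
ordered: ✗, r never used (weakening)
linear: ✗, r never used (weakening)
affine: ✓, none of g, r, p used more than once
relevant: ✗, r never used (weakening)
unrestricted: ✓, type-checks (R) and nothing is barred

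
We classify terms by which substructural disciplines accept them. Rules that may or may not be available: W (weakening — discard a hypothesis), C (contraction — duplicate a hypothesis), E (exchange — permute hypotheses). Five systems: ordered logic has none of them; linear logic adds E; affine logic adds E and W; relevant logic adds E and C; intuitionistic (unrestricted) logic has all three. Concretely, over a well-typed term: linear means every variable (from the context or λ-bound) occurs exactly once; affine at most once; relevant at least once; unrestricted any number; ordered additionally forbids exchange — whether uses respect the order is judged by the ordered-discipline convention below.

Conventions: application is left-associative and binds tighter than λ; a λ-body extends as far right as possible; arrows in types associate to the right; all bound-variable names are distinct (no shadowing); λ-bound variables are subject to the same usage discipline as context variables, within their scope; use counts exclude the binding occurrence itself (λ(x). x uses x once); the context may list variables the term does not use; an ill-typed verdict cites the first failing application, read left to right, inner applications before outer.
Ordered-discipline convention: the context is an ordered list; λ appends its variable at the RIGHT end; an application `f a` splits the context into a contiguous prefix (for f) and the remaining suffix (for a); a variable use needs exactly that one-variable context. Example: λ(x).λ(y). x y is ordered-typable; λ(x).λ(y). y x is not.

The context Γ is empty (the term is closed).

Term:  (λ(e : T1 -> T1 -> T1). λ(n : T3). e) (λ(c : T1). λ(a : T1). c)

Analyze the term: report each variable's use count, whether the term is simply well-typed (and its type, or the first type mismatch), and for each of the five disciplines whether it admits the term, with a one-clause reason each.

usage: e [bound]: 1; n [bound]: 0; c [bound]: 1; a [bound]: 0
use order (left to right): e, c
typing: ✓ — T3 -> T1 -> T1 -> T1
ordered ✗ (needs weakening: n, a unused)
linear ✗ (needs weakening: n, a unused)
affine ✓ (at most one use each (e, n, c, a))
relevant ✗ (needs weakening: n, a unused)
unrestricted ✓ (well-typed at T3 -> T1 -> T1 -> T1; no restrictions here)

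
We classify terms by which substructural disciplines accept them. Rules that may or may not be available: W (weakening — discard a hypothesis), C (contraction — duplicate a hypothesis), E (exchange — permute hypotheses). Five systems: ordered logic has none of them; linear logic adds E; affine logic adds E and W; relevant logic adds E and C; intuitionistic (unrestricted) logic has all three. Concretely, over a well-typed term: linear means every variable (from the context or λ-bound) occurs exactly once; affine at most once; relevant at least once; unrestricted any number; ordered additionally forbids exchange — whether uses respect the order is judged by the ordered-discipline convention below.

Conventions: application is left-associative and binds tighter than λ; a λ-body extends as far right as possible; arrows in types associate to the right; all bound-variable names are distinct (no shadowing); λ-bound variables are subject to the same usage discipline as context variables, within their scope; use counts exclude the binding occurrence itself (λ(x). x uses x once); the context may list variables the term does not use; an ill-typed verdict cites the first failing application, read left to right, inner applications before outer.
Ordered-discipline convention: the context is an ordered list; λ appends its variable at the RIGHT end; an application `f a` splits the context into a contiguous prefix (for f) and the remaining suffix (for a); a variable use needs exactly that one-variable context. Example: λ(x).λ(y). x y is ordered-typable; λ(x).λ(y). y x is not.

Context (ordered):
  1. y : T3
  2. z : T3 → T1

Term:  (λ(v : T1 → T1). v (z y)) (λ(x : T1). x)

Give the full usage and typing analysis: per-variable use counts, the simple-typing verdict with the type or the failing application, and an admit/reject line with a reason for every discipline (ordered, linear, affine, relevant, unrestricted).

usage: y: 1; z: 1; v (bound): 1; x (bound): 1
use order (left to right): v, z, y, x
typing: ✓ — T1
ordered: ✗, no ordered split (uses run v, z, y, x)
linear: ✓, y, z, v, x: one use apiece
affine: ✓, at most one use each (y, z, v, x)
relevant: ✓, y, z, v, x: all used, weakening unneeded
unrestricted: ✓, typability at T1 is all that's needed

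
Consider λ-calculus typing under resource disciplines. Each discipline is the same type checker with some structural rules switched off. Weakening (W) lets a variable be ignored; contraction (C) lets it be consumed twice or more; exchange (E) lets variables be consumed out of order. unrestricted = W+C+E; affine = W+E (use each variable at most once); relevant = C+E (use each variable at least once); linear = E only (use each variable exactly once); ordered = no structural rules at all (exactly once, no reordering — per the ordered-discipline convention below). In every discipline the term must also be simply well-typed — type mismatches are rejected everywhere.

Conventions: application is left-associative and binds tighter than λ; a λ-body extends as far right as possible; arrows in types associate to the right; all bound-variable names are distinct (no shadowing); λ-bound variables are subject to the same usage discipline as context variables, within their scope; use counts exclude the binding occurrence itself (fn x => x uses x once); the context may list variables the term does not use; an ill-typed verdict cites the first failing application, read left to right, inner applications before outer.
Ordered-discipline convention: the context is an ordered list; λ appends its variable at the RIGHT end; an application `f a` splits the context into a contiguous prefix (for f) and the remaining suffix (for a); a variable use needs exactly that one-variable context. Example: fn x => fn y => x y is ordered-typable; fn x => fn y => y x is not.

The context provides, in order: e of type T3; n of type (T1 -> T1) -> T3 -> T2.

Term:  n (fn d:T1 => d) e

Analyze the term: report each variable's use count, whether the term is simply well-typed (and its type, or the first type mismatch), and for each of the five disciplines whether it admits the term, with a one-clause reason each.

counts: e: 1, n: 1, d [bound]: 1
use order (left to right): n, d, e
typing: well-typed at T2
ordered ✗ (use order n, d, e needs exchange)
linear ✓ (single use per variable (e, n, d))
affine ✓ (e, n, d: no repeats, contraction unneeded)
relevant ✓ (every one of e, n, d appears)
unrestricted ✓ (typability at T2 is all that's needed)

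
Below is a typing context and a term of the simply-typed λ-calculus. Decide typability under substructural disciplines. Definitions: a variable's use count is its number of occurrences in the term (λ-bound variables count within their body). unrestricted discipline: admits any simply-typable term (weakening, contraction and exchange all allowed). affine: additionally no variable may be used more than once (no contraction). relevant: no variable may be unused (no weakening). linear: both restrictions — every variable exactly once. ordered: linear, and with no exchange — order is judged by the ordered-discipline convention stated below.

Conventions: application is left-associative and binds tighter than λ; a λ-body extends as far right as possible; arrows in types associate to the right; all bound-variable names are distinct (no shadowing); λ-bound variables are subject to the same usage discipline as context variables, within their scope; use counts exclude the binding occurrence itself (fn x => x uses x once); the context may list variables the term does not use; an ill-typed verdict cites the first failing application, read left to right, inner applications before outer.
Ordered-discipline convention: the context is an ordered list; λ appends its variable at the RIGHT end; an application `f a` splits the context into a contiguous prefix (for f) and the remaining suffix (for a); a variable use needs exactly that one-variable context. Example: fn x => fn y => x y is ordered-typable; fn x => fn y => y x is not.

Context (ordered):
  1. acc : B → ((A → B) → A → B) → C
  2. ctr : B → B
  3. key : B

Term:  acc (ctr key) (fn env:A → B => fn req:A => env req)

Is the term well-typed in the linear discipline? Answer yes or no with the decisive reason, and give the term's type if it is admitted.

yes — single use per variable (acc, ctr, key, env, req); term : C
use counts: acc=1; ctr=1; key=1; env [bound]=1; req [bound]=1
use order (left to right): acc, ctr, key, env, req
typing: well-typed — term : C
per-discipline verdicts: ordered ✓ | linear ✓ | affine ✓ | relevant ✓ | unrestricted ✓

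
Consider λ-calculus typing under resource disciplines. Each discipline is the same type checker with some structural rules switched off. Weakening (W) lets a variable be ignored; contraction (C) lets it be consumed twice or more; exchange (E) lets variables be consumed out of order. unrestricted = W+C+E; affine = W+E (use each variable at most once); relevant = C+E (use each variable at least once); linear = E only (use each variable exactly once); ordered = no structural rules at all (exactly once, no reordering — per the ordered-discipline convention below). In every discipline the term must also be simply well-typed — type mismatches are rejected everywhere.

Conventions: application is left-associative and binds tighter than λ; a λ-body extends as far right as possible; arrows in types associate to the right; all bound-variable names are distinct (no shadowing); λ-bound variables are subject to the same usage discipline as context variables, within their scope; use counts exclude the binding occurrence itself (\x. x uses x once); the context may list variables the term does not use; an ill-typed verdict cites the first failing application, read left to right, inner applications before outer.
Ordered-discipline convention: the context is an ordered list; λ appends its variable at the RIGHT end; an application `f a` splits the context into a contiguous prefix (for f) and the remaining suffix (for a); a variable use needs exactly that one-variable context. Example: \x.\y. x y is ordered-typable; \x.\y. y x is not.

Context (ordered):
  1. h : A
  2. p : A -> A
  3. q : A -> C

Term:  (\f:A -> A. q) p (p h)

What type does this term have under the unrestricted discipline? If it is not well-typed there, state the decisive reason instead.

term : C
counts: h=1; p=2; q=1; f (λ-bound)=0
use order (left to right): q, p, p, h
typing: well-typed at C
summary: ordered ✗, linear ✗, affine ✗, relevant ✗, unrestricted ✓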